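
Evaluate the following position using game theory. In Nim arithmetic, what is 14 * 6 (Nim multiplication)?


Nim multiplication is bilinear over XOR: (u XOR v) * w = (u*w) XOR (v*w).
So we split each operand into its bit components and XOR the pairwise Nim products.
14 = 2 + 4 + 8 (as XOR of powers of 2).
6 = 2 + 4 (as XOR of powers of 2).
Using the standard Nim-product table on single bits:
  2*2 = 3,   2*4 = 8,   2*8 = 12,
  4*4 = 6,   4*8 = 11,  8*8 = 13,
and  1*x = x (identity), k*l = l*k (commutative).
Pairwise Nim products:
  2 * 2 = 3
  2 * 4 = 8
  4 * 2 = 8
  4 * 4 = 6
  8 * 2 = 12
  8 * 4 = 11
XOR them: 3 XOR 8 XOR 8 XOR 6 XOR 12 XOR 11 = 2.
Result: 14 * 6 = 2 (in Nim).

2


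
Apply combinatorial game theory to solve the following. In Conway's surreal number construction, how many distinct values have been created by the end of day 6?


Day 0: {|} = 0 is born. Count = 1.
Day n: the number of surreal numbers born by day n is 2^(n+1) - 1.
By day 0: 2^1 - 1 = 1
By day 1: 2^2 - 1 = 3
By day 2: 2^3 - 1 = 7
By day 3: 2^4 - 1 = 15
By day 4: 2^5 - 1 = 31
By day 5: 2^6 - 1 = 63
By day 6: 2^7 - 1 = 127
By day 6: 127 surreal numbers.

127


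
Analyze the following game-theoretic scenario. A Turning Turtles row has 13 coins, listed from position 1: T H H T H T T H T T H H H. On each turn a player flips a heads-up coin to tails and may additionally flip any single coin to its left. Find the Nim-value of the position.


Coins: T H H T H T T H T T H H H
Key fact: a single head at position k behaves exactly like a Nim heap of size k (turning it to T and optionally flipping a coin at j < k corresponds to moving the heap from k to j, or to 0), and heads combine as a disjunctive sum (two heads at the same place would cancel, matching j XOR j = 0). So the Nim-value is the XOR of the 1-indexed positions of the heads.
Face-up positions (1-indexed): [2, 3, 5, 8, 11, 12, 13]
XOR 0 with 2: 0 XOR 2 = 2
XOR 2 with 3: 2 XOR 3 = 1
XOR 1 with 5: 1 XOR 5 = 4
XOR 4 with 8: 4 XOR 8 = 12
XOR 12 with 11: 12 XOR 11 = 7
XOR 7 with 12: 7 XOR 12 = 11
XOR 11 with 13: 11 XOR 13 = 6
Nim-value = 6

6


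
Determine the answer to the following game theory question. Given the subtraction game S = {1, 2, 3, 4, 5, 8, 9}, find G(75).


The subtraction set is S = {1, 2, 3, 4, 5, 8, 9}.
G(k) = mex{ G(k - s) : s in S, s <= k }. We compute iteratively: G(0) = 0.
G(1) = mex({0}) = 1
G(2) = mex({0, 1}) = 2
G(3) = mex({0, 1, 2}) = 3
G(4) = mex({0, 1, 2, 3}) = 4
G(5) = mex({0, 1, 2, 3, 4}) = 5
G(6) = mex({1, 2, 3, 4, 5}) = 0
G(7) = mex({0, 2, 3, 4, 5}) = 1
G(8) = mex({0, 1, 3, 4, 5}) = 2
G(9) = mex({0, 1, 2, 4, 5}) = 3
G(10) = mex({0, 1, 2, 3, 5}) = 4
G(11) = mex({0, 1, 2, 3, 4}) = 5
G(12) = mex({1, 2, 3, 4, 5}) = 0
G(13) = mex({0, 2, 3, 4, 5}) = 1
G(14) = mex({0, 1, 3, 4, 5}) = 2
Observe that G(6)..G(14) = 0, 1, 2, 3, 4, 5, 0, 1, 2 repeats G(0)..G(8) = 0, 1, 2, 3, 4, 5, 0, 1, 2.
For k >= max(S) = 9, G(k) is determined by the previous 9 values G(k-9)..G(k-1); a window of 9 consecutive values has recurred shifted by 6, so by induction G(k + 6) = G(k) for all k >= 0: the sequence is periodic from the start with period 6.
One period: G(0..5) = 0, 1, 2, 3, 4, 5.
75 mod 6 = 3, so G(75) = G(3) = 3.

3


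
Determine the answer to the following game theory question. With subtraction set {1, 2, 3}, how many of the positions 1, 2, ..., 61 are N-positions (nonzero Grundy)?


Subtraction set S = {1, 2, 3}, so G(n) = n mod 4.
G(n) = 0 when n is a multiple of 4.
Multiples of 4 in [1, 61]: 15
N-positions (nonzero Grundy) = 61 - 15 = 46

46


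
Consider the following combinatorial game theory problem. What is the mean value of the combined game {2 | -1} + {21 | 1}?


G1 = {2 | -1}, G2 = {21 | 1}
Each is a switch {a | b} with numbers a > b; its mean value is (a + b)/2, and mean value is additive over game sums: m(G1 + G2) = m(G1) + m(G2).
Mean of G1 = (2 + (-1))/2 = 1/2 = 1/2
Mean of G2 = (21 + (1))/2 = 22/2 = 11
Mean of G1 + G2 = 1/2 + 11 = 23/2

23/2


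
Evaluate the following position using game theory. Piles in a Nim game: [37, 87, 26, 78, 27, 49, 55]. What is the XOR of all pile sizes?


We need the XOR (exclusive or) of all pile sizes.
After XOR-ing pile 1 (size 37): 0 XOR 37 = 37
After XOR-ing pile 2 (size 87): 37 XOR 87 = 114
After XOR-ing pile 3 (size 26): 114 XOR 26 = 104
After XOR-ing pile 4 (size 78): 104 XOR 78 = 38
After XOR-ing pile 5 (size 27): 38 XOR 27 = 61
After XOR-ing pile 6 (size 49): 61 XOR 49 = 12
After XOR-ing pile 7 (size 55): 12 XOR 55 = 59
The Nim-value of this position is 59.

59


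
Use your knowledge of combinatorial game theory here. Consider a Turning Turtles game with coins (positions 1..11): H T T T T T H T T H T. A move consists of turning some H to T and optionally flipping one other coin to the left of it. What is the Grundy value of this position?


Coins: H T T T T T H T T H T
Key fact: a single head at position k behaves exactly like a Nim heap of size k (turning it to T and optionally flipping a coin at j < k corresponds to moving the heap from k to j, or to 0), and heads combine as a disjunctive sum (two heads at the same place would cancel, matching j XOR j = 0). So the Nim-value is the XOR of the 1-indexed positions of the heads.
Face-up positions (1-indexed): [1, 7, 10]
XOR 0 with 1: 0 XOR 1 = 1
XOR 1 with 7: 1 XOR 7 = 6
XOR 6 with 10: 6 XOR 10 = 12
Nim-value = 12

12


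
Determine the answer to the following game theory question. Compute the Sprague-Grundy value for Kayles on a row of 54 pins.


Kayles: a move removes 1 or 2 adjacent pins from a contiguous row.
Removing pins from a row of k leaves two independent rows (a, b) with a + b = k - 1 (one pin) or a + b = k - 2 (two pins); an end removal gives a = 0.
By Sprague-Grundy, G(k) = mex{ G(a) XOR G(b) } over all these splits. G(0) = 0.
G(1): splits (0,0):0^0=0 -> mex({0}) = 1
G(2): splits (0,1):0^1=1 (0,0):0^0=0 -> mex({0, 1}) = 2
G(3): splits (0,2):0^2=2 (1,1):1^1=0 (0,1):0^1=1 -> mex({0, 1, 2}) = 3
G(4): splits (0,3):0^3=3 (1,2):1^2=3 (0,2):0^2=2 (1,1):1^1=0 -> mex({0, 2, 3}) = 1
G(5): splits (0,4):0^1=1 (1,3):1^3=2 (2,2):2^2=0 (0,3):0^3=3 (1,2):1^2=3 -> mex({0, 1, 2, 3}) = 4
G(6) = mex({0, 1, 2, 4}) = 3
G(7) = mex({0, 1, 3, 4, 5}) = 2
G(8) = mex({0, 2, 3, 5, 6}) = 1
G(9) = mex({0, 1, 2, 3, 6, 7}) = 4
G(10) = mex({0, 1, 3, 4, 5, 7}) = 2
G(11) = mex({0, 1, 2, 3, 4, 5}) = 6
G(12) = mex({0, 1, 2, 3, 5, 6, 7}) = 4
G(13) = mex({0, 2, 3, 4, 6, 7}) = 1
G(14) = mex({0, 1, 4, 5, 6, 7}) = 2
G(15) = mex({0, 1, 2, 3, 4, 5, 6}) = 7
G(16) = mex({0, 2, 3, 5, 6, 7}) = 1
G(17) = mex({0, 1, 2, 3, 5, 6, 7}) = 4
G(18) = mex({0, 1, 2, 4, 5, 6}) = 3
G(19) = mex({0, 1, 3, 4, 5, 7}) = 2
G(20) = mex({0, 2, 3, 4, 5, 6, 7}) = 1
G(21) = mex({0, 1, 2, 3, 5, 6, 7}) = 4
G(22) = mex({0, 1, 2, 3, 4, 5, 7}) = 6
G(23) = mex({0, 1, 2, 3, 4, 5, 6}) = 7
G(24) = mex({0, 1, 2, 3, 5, 6, 7}) = 4
G(25) = mex({0, 2, 3, 4, 6, 7}) = 1
G(26) = mex({0, 1, 3, 4, 5, 6, 7}) = 2
G(27) = mex({0, 1, 2, 3, 4, 5, 6, 7}) = 8
G(28) = mex({0, 1, 2, 3, 4, 6, 7, 8}) = 5
G(29) = mex({0, 1, 2, 3, 5, 6, 7, 8, 9}) = 4
G(30) = mex({0, 1, 2, 3, 4, 5, 6, 9, 10}) = 7
G(31) = mex({0, 1, 3, 4, 5, 7, 10, 11}) = 2
G(32) = mex({0, 2, 3, 4, 5, 6, 7, 9, 11}) = 1
G(33) = mex({0, 1, 2, 3, 4, 5, 6, 7, 9, 12}) = 8
G(34) = mex({0, 1, 2, 3, 4, 5, 7, 8, 11, 12}) = 6
G(35) = mex({0, 1, 2, 3, 4, 5, 6, 8, 9, 10, 11}) = 7
G(36) = mex({0, 1, 2, 3, 5, 6, 7, 9, 10}) = 4
G(37) = mex({0, 2, 3, 4, 6, 7, 9, 10, 11, 12}) = 1
G(38) = mex({0, 1, 3, 4, 5, 6, 7, 9, 10, 11, 12}) = 2
G(39) = mex({0, 1, 2, 4, 5, 6, 7, 9, 10, 12, 14}) = 3
G(40) = mex({0, 2, 3, 4, 6, 7, 11, 12, 14}) = 1
G(41) = mex({0, 1, 2, 3, 5, 6, 7, 9, 10, 11, 12}) = 4
G(42) = mex({0, 1, 2, 3, 4, 5, 6, 9, 10}) = 7
G(43) = mex({0, 1, 3, 4, 5, 7, 9, 10, 12, 15}) = 2
G(44) = mex({0, 2, 3, 4, 5, 6, 7, 9, 10, 12, 15}) = 1
G(45) = mex({0, 1, 2, 3, 4, 5, 6, 7, 9, 10, 12, 14}) = 8
G(46) = mex({0, 1, 3, 4, 5, 7, 8, 11, 12, 14}) = 2
G(47) = mex({0, 1, 2, 3, 4, 5, 6, 8, 9, 10, 11, 12}) = 7
G(48) = mex({0, 1, 2, 3, 5, 6, 7, 9, 10}) = 4
G(49) = mex({0, 2, 3, 4, 6, 7, 9, 10, 11, 12, 15}) = 1
G(50) = mex({0, 1, 4, 5, 6, 7, 9, 11, 12, 14, 15}) = 2
G(51) = mex({0, 1, 2, 3, 4, 5, 6, 7, 9, 12, 14, 15}) = 8
G(52) = mex({0, 2, 3, 4, 5, 6, 7, 8, 11, 12, 15}) = 1
G(53) = mex({0, 1, 2, 3, 5, 6, 7, 8, 9, 10, 11, 12}) = 4
G(54) = mex({0, 1, 2, 3, 4, 5, 6, 9, 10}) = 7
Therefore G(54) = 7.

7


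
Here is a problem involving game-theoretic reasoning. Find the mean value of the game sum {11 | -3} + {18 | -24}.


G1 = {11 | -3}, G2 = {18 | -24}
Each is a switch {a | b} with numbers a > b; its mean value is (a + b)/2, and mean value is additive over game sums: m(G1 + G2) = m(G1) + m(G2).
Mean of G1 = (11 + (-3))/2 = 8/2 = 4
Mean of G2 = (18 + (-24))/2 = -6/2 = -3
Mean of G1 + G2 = 4 + -3 = 1

1


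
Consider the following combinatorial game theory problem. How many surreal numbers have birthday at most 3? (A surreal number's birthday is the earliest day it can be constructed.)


Day 0: {|} = 0 is born. Count = 1.
Day n: the number of surreal numbers born by day n is 2^(n+1) - 1.
By day 0: 2^1 - 1 = 1
By day 1: 2^2 - 1 = 3
By day 2: 2^3 - 1 = 7
By day 3: 2^4 - 1 = 15
By day 3: 15 surreal numbers.

15


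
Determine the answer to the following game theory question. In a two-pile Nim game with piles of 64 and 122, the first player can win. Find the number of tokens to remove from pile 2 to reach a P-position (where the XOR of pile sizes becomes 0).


Piles: 64 and 122
Current XOR: 64 XOR 122 = 58 (non-zero, so this is an N-position).
To make the XOR zero, we need to find a move that balances the piles.
For pile 2 (size 122): target = 122 XOR 58 = 64
We reduce pile 2 from 122 to 64.
Tokens removed: 122 - 64 = 58
Verification: 64 XOR 64 = 0

58


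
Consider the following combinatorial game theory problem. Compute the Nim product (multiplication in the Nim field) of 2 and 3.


Nim multiplication is bilinear over XOR: (u XOR v) * w = (u*w) XOR (v*w).
So we split each operand into its bit components and XOR the pairwise Nim products.
2 = 2 (as XOR of powers of 2).
3 = 1 + 2 (as XOR of powers of 2).
Using the standard Nim-product table on single bits:
  2*2 = 3,   2*4 = 8,   2*8 = 12,
  4*4 = 6,   4*8 = 11,  8*8 = 13,
and  1*x = x (identity), k*l = l*k (commutative).
Pairwise Nim products:
  2 * 1 = 2
  2 * 2 = 3
XOR them: 2 XOR 3 = 1.
Result: 2 * 3 = 1 (in Nim).

1


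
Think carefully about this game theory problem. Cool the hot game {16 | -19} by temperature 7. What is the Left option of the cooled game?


Original game: {16 | -19} (a switch {a | b} with a > b).
Cooling by t (for t below the temperature (a - b)/2 = 35/2) taxes each move by t: {a | b} cooled by t is {a - t | b + t}.
Cooling amount: t = 7
Cooled Left option: 16 - 7 = 9
Cooled Right option: -19 + 7 = -12
Cooled game: {9 | -12}
Left option = 9

9


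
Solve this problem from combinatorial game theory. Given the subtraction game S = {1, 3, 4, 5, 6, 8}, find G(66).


The subtraction set is S = {1, 3, 4, 5, 6, 8}.
G(k) = mex{ G(k - s) : s in S, s <= k }. We compute iteratively: G(0) = 0.
G(1) = mex({0}) = 1
G(2) = mex({1}) = 0
G(3) = mex({0}) = 1
G(4) = mex({0, 1}) = 2
G(5) = mex({0, 1, 2}) = 3
G(6) = mex({0, 1, 3}) = 2
G(7) = mex({0, 1, 2}) = 3
G(8) = mex({0, 1, 2, 3}) = 4
G(9) = mex({1, 2, 3, 4}) = 0
G(10) = mex({0, 2, 3}) = 1
G(11) = mex({1, 2, 3, 4}) = 0
G(12) = mex({0, 2, 3, 4}) = 1
G(13) = mex({0, 1, 3, 4}) = 2
G(14) = mex({0, 1, 2, 4}) = 3
G(15) = mex({0, 1, 3}) = 2
G(16) = mex({0, 1, 2, 4}) = 3
Observe that G(9)..G(16) = 0, 1, 0, 1, 2, 3, 2, 3 repeats G(0)..G(7) = 0, 1, 0, 1, 2, 3, 2, 3.
For k >= max(S) = 8, G(k) is determined by the previous 8 values G(k-8)..G(k-1); a window of 8 consecutive values has recurred shifted by 9, so by induction G(k + 9) = G(k) for all k >= 0: the sequence is periodic from the start with period 9.
One period: G(0..8) = 0, 1, 0, 1, 2, 3, 2, 3, 4.
66 mod 9 = 3, so G(66) = G(3) = 1.

1


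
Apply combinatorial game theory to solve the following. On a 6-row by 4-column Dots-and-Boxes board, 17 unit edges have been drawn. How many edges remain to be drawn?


Grid: 6 x 4 boxes, i.e. 7 rows and 5 columns of dots.
Horizontal edges: (rows + 1) * cols = 7 * 4 = 28
Vertical edges: rows * (cols + 1) = 6 * 5 = 30
Total edges: 28 + 30 = 58
Edges drawn: 17
Remaining: 58 - 17 = 41

41


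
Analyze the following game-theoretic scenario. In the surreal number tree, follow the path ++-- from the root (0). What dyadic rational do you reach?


Sign expansion: ++--
Rule: track bounds (lo, hi), initially (-inf, +inf). On '+', the current value becomes lo and we move to the simplest number in (value, hi): value + 1 if hi = +inf, otherwise the midpoint (value + hi)/2. On '-', the current value becomes hi and we move to value - 1 if lo = -inf, otherwise the midpoint (lo + value)/2.
Start at 0.
Step 1: sign = +, move right. Bounds: (0, +inf). Value = 1
Step 2: sign = +, move right. Bounds: (1, +inf). Value = 2
Step 3: sign = -, move left. Bounds: (1, 2). Value = 3/2
Step 4: sign = -, move left. Bounds: (1, 3/2). Value = 5/4
The surreal number with sign expansion ++-- is 5/4.

5/4


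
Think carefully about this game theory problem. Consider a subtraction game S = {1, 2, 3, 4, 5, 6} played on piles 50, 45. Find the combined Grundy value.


Subtraction set: {1, 2, 3, 4, 5, 6}
For this subtraction set, G(n) = n mod 7 (period = max + 1 = 7).
Pile 1 (size 50): G(50) = 50 mod 7 = 1
Pile 2 (size 45): G(45) = 45 mod 7 = 3
Total Grundy value = XOR of all: 1 XOR 3 = 2

2


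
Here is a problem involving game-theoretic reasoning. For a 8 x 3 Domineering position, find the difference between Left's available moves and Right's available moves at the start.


Board is 8 x 3 (rows x cols).
Left (vertical) placements: (rows-1) * cols = 7 * 3 = 21
Right (horizontal) placements: rows * (cols-1) = 8 * 2 = 16
Advantage = Left - Right = 21 - 16 = 5

5


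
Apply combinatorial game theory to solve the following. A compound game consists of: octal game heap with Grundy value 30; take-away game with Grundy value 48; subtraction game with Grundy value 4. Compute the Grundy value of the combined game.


By the Sprague-Grundy theorem, the Grundy value of a sum of games is the XOR of individual Grundy values.
octal game heap: Grundy value = 30. Running XOR: 0 XOR 30 = 30
take-away game: Grundy value = 48. Running XOR: 30 XOR 48 = 46
subtraction game: Grundy value = 4. Running XOR: 46 XOR 4 = 42
The combined Grundy value is 42.

42


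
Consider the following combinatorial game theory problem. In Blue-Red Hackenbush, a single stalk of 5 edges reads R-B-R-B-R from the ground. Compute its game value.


Edges (from ground): R-B-R-B-R
By Berlekamp's sign-expansion rule, a Blue-Red Hackenbush stalk has the value of the surreal number whose sign sequence is the edge sequence with B -> + and R -> -.
Sign sequence: -+-+-
Trace the sign expansion in the surreal number tree, starting from 0:
Edge 1: R (sign -) -> bounds (-inf, 0), value = -1
Edge 2: B (sign +) -> bounds (-1, 0), value = -1/2
Edge 3: R (sign -) -> bounds (-1, -1/2), value = -3/4
Edge 4: B (sign +) -> bounds (-3/4, -1/2), value = -5/8
Edge 5: R (sign -) -> bounds (-3/4, -5/8), value = -11/16
Game value = -11/16

-11/16


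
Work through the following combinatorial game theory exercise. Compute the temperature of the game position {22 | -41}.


The game is {22 | -41}, a switch {a | b} with numbers a > b.
Cooling {a | b} by t gives {a - t | b + t}, which stops being hot when a - t = b + t, i.e. at t = (a - b)/2. So the temperature of a switch is (a - b)/2.
Temperature = (Left option - Right option) / 2
= (22 - (-41)) / 2
= 63 / 2
= 63/2

63/2


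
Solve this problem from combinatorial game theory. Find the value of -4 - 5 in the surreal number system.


x = -4, y = 5
x - y = -4 - 5 = -9

-9


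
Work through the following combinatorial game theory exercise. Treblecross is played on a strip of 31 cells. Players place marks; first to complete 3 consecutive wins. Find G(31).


Treblecross: place X on empty cells; 3-in-a-row wins.
Playing within two cells of an existing X lets the opponent win at once, so sensible play treats the cells i-2..i+2 around each X as dead. The player left with no safe cell loses, so this is a normal-play take-away game on strips of safe cells.
Placing X at cell i (0-indexed) of a strip of k safe cells leaves independent strips of sizes max(0, i-2) and max(0, k-i-3). Hence G(k) = mex{ G(max(0,i-2)) XOR G(max(0,k-i-3)) : 0 <= i < k }, with G(0) = 0.
G(1): splits (0,0):0^0=0 -> mex({0}) = 1
G(2): splits (0,0):0^0=0 -> mex({0}) = 1
G(3): splits (0,0):0^0=0 -> mex({0}) = 1
G(4): splits (0,1):0^1=1 (0,0):0^0=0 -> mex({0, 1}) = 2
G(5): splits (0,2):0^1=1 (0,1):0^1=1 (0,0):0^0=0 -> mex({0, 1}) = 2
G(6) = mex({1}) = 0
G(7) = mex({0, 1, 2}) = 3
G(8) = mex({0, 1, 2}) = 3
G(9) = mex({0, 2}) = 1
G(10) = mex({0, 2, 3}) = 1
G(11) = mex({0, 3}) = 1
G(12) = mex({1, 3}) = 0
G(13) = mex({0, 1, 2, 3}) = 4
G(14) = mex({0, 1, 2}) = 3
G(15) = mex({0, 1, 2}) = 3
G(16) = mex({0, 1, 2, 4}) = 3
G(17) = mex({0, 1, 3, 4}) = 2
G(18) = mex({0, 1, 3, 4}) = 2
G(19) = mex({0, 1, 3, 5}) = 2
G(20) = mex({0, 1, 2, 3, 5}) = 4
G(21) = mex({0, 1, 2, 3, 5}) = 4
G(22) = mex({1, 2, 6}) = 0
G(23) = mex({0, 1, 2, 3, 4, 6}) = 5
G(24) = mex({0, 1, 2, 3, 4}) = 5
G(25) = mex({0, 1, 3, 4, 7}) = 2
G(26) = mex({0, 1, 3, 4, 5, 7}) = 2
G(27) = mex({0, 1, 3, 5}) = 2
G(28) = mex({0, 1, 2, 5}) = 3
G(29) = mex({0, 1, 2, 4, 5, 6}) = 3
G(30) = mex({1, 2, 4, 6}) = 0
G(31) = mex({0, 1, 2, 3, 4, 6}) = 5
Therefore G(31) = 5.

5


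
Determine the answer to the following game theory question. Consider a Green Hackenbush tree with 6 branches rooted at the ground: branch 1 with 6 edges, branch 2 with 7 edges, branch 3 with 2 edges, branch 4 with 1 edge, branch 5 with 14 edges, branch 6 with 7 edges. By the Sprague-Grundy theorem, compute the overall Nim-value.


The tree has 6 branches from the ground vertex.
In Green Hackenbush, the Nim-value of a simple path of length k is k.
Branch 1: length 6, Nim-value = 6
Branch 2: length 7, Nim-value = 7
Branch 3: length 2, Nim-value = 2
Branch 4: length 1, Nim-value = 1
Branch 5: length 14, Nim-value = 14
Branch 6: length 7, Nim-value = 7
Total Nim-value = XOR of all branch values:
0 XOR 6 = 6
6 XOR 7 = 1
1 XOR 2 = 3
3 XOR 1 = 2
2 XOR 14 = 12
12 XOR 7 = 11
Nim-value of the tree = 11

11


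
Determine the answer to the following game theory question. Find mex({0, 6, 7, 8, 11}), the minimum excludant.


Set = {0, 6, 7, 8, 11}
0 is in the set.
1 is NOT in the set. This is the mex.
mex = 1

1


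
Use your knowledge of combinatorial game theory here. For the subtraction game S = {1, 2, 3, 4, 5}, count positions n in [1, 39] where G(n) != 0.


Subtraction set S = {1, 2, 3, 4, 5}, so G(n) = n mod 6.
G(n) = 0 when n is a multiple of 6.
Multiples of 6 in [1, 39]: 6
N-positions (nonzero Grundy) = 39 - 6 = 33

33


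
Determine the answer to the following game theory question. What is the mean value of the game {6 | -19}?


Game = {6 | -19}, a switch {a | b} with numbers a > b.
Its thermograph has left wall a - t and right wall b + t, which meet at t = (a - b)/2, where both equal (a + b)/2. So the mast (mean value) is at (a + b)/2.
Mean = (6 + (-19))/2 = -13/2 = -13/2

-13/2


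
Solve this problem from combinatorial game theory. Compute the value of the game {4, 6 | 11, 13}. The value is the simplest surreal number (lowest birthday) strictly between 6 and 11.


Left options: {4, 6}, max = 6
Right options: {11, 13}, min = 11
All options are numbers and max(Left) < min(Right), so by the simplicity theorem the value is the simplest (earliest-born) number strictly between 6 and 11.
Integers 7 through 10 all lie strictly between 6 and 11.
Among integers, the simplest (lowest birthday = smallest |n|; 0 is born on day 0, +-n on day n) is 7.
No non-integer in the interval can be simpler: if x is a non-integer in the interval, then floor(x) or ceil(x) also lies in the interval (the interval contains an integer), and both are proper prefixes of x's sign expansion, i.e. born earlier. So the game value is 7.
Game value = 7

7


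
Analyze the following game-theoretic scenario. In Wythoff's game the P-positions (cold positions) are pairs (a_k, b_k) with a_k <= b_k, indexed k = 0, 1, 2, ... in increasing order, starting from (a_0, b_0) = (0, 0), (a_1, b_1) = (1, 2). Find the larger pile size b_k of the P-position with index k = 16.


By Wythoff's theorem, a_k = floor(k * phi) and b_k = floor(k * phi^2) = a_k + k, where phi = (1 + sqrt(5))/2 is the golden ratio.
phi = (1 + sqrt(5))/2 = 1.618034
phi^2 = phi + 1 = 2.618034
k = 16
k * phi^2 = 16 * 2.618034 = 41.888544
b_16 = floor(k * phi^2) = 41 (check: a_16 + k = 25 + 16 = 41)

41


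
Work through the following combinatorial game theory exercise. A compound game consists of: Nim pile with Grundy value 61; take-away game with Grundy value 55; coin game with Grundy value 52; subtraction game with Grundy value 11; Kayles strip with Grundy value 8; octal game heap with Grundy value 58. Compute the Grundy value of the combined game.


By the Sprague-Grundy theorem, the Grundy value of a sum of games is the XOR of individual Grundy values.
Nim pile: Grundy value = 61. Running XOR: 0 XOR 61 = 61
take-away game: Grundy value = 55. Running XOR: 61 XOR 55 = 10
coin game: Grundy value = 52. Running XOR: 10 XOR 52 = 62
subtraction game: Grundy value = 11. Running XOR: 62 XOR 11 = 53
Kayles strip: Grundy value = 8. Running XOR: 53 XOR 8 = 61
octal game heap: Grundy value = 58. Running XOR: 61 XOR 58 = 7
The combined Grundy value is 7.

7


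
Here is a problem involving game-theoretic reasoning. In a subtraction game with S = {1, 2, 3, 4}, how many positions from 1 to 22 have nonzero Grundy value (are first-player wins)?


Subtraction set S = {1, 2, 3, 4}, so G(n) = n mod 5.
G(n) = 0 when n is a multiple of 5.
Multiples of 5 in [1, 22]: 4
N-positions (nonzero Grundy) = 22 - 4 = 18

18


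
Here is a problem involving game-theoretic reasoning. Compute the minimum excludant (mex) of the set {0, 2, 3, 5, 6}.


Set = {0, 2, 3, 5, 6}
0 is in the set.
1 is NOT in the set. This is the mex.
mex = 1

1


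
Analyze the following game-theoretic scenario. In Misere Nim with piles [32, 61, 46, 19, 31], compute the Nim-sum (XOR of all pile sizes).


We need the XOR (exclusive or) of all pile sizes.
After XOR-ing pile 1 (size 32): 0 XOR 32 = 32
After XOR-ing pile 2 (size 61): 32 XOR 61 = 29
After XOR-ing pile 3 (size 46): 29 XOR 46 = 51
After XOR-ing pile 4 (size 19): 51 XOR 19 = 32
After XOR-ing pile 5 (size 31): 32 XOR 31 = 63
The Nim-value of this position is 63.

63


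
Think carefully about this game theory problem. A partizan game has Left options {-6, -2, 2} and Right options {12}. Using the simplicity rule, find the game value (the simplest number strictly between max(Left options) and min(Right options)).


Left options: {-6, -2, 2}, max = 2
Right options: {12}, min = 12
All options are numbers and max(Left) < min(Right), so by the simplicity theorem the value is the simplest (earliest-born) number strictly between 2 and 12.
Integers 3 through 11 all lie strictly between 2 and 12.
Among integers, the simplest (lowest birthday = smallest |n|; 0 is born on day 0, +-n on day n) is 3.
No non-integer in the interval can be simpler: if x is a non-integer in the interval, then floor(x) or ceil(x) also lies in the interval (the interval contains an integer), and both are proper prefixes of x's sign expansion, i.e. born earlier. So the game value is 3.
Game value = 3

3


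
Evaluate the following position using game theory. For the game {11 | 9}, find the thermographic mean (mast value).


Game = {11 | 9}, a switch {a | b} with numbers a > b.
Its thermograph has left wall a - t and right wall b + t, which meet at t = (a - b)/2, where both equal (a + b)/2. So the mast (mean value) is at (a + b)/2.
Mean = (11 + (9))/2 = 20/2 = 10

10


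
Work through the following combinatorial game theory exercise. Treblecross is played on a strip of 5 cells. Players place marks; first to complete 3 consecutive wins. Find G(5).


Treblecross: place X on empty cells; 3-in-a-row wins.
Playing within two cells of an existing X lets the opponent win at once, so sensible play treats the cells i-2..i+2 around each X as dead. The player left with no safe cell loses, so this is a normal-play take-away game on strips of safe cells.
Placing X at cell i (0-indexed) of a strip of k safe cells leaves independent strips of sizes max(0, i-2) and max(0, k-i-3). Hence G(k) = mex{ G(max(0,i-2)) XOR G(max(0,k-i-3)) : 0 <= i < k }, with G(0) = 0.
G(1): splits (0,0):0^0=0 -> mex({0}) = 1
G(2): splits (0,0):0^0=0 -> mex({0}) = 1
G(3): splits (0,0):0^0=0 -> mex({0}) = 1
G(4): splits (0,1):0^1=1 (0,0):0^0=0 -> mex({0, 1}) = 2
G(5): splits (0,2):0^1=1 (0,1):0^1=1 (0,0):0^0=0 -> mex({0, 1}) = 2
Therefore G(5) = 2.

2


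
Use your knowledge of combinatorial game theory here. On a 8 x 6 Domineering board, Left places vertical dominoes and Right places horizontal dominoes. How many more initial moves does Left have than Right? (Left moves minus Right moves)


Board is 8 x 6 (rows x cols).
Left (vertical) placements: (rows-1) * cols = 7 * 6 = 42
Right (horizontal) placements: rows * (cols-1) = 8 * 5 = 40
Advantage = Left - Right = 42 - 40 = 2

2


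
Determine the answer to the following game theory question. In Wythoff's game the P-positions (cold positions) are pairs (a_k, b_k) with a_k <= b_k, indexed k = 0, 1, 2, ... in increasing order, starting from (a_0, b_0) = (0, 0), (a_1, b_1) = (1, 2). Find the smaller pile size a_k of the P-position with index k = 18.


By Wythoff's theorem, a_k = floor(k * phi) and b_k = floor(k * phi^2) = a_k + k, where phi = (1 + sqrt(5))/2 is the golden ratio.
phi = (1 + sqrt(5))/2 = 1.618034
k = 18
k * phi = 18 * 1.618034 = 29.124612
a_18 = floor(k * phi) = 29

29


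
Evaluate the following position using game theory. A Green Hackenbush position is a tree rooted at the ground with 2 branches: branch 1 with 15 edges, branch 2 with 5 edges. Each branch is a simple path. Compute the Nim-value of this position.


The tree has 2 branches from the ground vertex.
In Green Hackenbush, the Nim-value of a simple path of length k is k.
Branch 1: length 15, Nim-value = 15
Branch 2: length 5, Nim-value = 5
Total Nim-value = XOR of all branch values:
0 XOR 15 = 15
15 XOR 5 = 10
Nim-value of the tree = 10

10


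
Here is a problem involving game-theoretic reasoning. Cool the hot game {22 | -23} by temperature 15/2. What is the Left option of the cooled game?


Original game: {22 | -23} (a switch {a | b} with a > b).
Cooling by t (for t below the temperature (a - b)/2 = 45/2) taxes each move by t: {a | b} cooled by t is {a - t | b + t}.
Cooling amount: t = 15/2
Cooled Left option: 22 - 15/2 = 29/2
Cooled Right option: -23 + 15/2 = -31/2
Cooled game: {29/2 | -31/2}
Left option = 29/2

29/2


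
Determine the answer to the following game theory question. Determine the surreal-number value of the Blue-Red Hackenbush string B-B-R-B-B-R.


Edges (from ground): B-B-R-B-B-R
By Berlekamp's sign-expansion rule, a Blue-Red Hackenbush stalk has the value of the surreal number whose sign sequence is the edge sequence with B -> + and R -> -.
Sign sequence: ++-++-
Trace the sign expansion in the surreal number tree, starting from 0:
Edge 1: B (sign +) -> bounds (0, +inf), value = 1
Edge 2: B (sign +) -> bounds (1, +inf), value = 2
Edge 3: R (sign -) -> bounds (1, 2), value = 3/2
Edge 4: B (sign +) -> bounds (3/2, 2), value = 7/4
Edge 5: B (sign +) -> bounds (7/4, 2), value = 15/8
Edge 6: R (sign -) -> bounds (7/4, 15/8), value = 29/16
Game value = 29/16

29/16


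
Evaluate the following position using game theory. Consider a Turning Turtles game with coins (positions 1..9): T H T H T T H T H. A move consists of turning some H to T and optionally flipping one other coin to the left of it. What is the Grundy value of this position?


Coins: T H T H T T H T H
Key fact: a single head at position k behaves exactly like a Nim heap of size k (turning it to T and optionally flipping a coin at j < k corresponds to moving the heap from k to j, or to 0), and heads combine as a disjunctive sum (two heads at the same place would cancel, matching j XOR j = 0). So the Nim-value is the XOR of the 1-indexed positions of the heads.
Face-up positions (1-indexed): [2, 4, 7, 9]
XOR 0 with 2: 0 XOR 2 = 2
XOR 2 with 4: 2 XOR 4 = 6
XOR 6 with 7: 6 XOR 7 = 1
XOR 1 with 9: 1 XOR 9 = 8
Nim-value = 8

8


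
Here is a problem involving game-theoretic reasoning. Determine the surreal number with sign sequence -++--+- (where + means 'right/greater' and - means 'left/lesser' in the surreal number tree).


Sign expansion: -++--+-
Rule: track bounds (lo, hi), initially (-inf, +inf). On '+', the current value becomes lo and we move to the simplest number in (value, hi): value + 1 if hi = +inf, otherwise the midpoint (value + hi)/2. On '-', the current value becomes hi and we move to value - 1 if lo = -inf, otherwise the midpoint (lo + value)/2.
Start at 0.
Step 1: sign = -, move left. Bounds: (-inf, 0). Value = -1
Step 2: sign = +, move right. Bounds: (-1, 0). Value = -1/2
Step 3: sign = +, move right. Bounds: (-1/2, 0). Value = -1/4
Step 4: sign = -, move left. Bounds: (-1/2, -1/4). Value = -3/8
Step 5: sign = -, move left. Bounds: (-1/2, -3/8). Value = -7/16
Step 6: sign = +, move right. Bounds: (-7/16, -3/8). Value = -13/32
Step 7: sign = -, move left. Bounds: (-7/16, -13/32). Value = -27/64
The surreal number with sign expansion -++--+- is -27/64.

-27/64


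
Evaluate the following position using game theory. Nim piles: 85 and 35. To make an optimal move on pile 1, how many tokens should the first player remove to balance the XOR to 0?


Piles: 85 and 35
Current XOR: 85 XOR 35 = 118 (non-zero, so this is an N-position).
To make the XOR zero, we need to find a move that balances the piles.
For pile 1 (size 85): target = 85 XOR 118 = 35
We reduce pile 1 from 85 to 35.
Tokens removed: 85 - 35 = 50
Verification: 35 XOR 35 = 0

50


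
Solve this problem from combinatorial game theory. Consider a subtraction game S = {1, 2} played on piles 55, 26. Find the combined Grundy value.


Subtraction set: {1, 2}
For this subtraction set, G(n) = n mod 3 (period = max + 1 = 3).
Pile 1 (size 55): G(55) = 55 mod 3 = 1
Pile 2 (size 26): G(26) = 26 mod 3 = 2
Total Grundy value = XOR of all: 1 XOR 2 = 3

3


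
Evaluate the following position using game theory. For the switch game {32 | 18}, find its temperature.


The game is {32 | 18}, a switch {a | b} with numbers a > b.
Cooling {a | b} by t gives {a - t | b + t}, which stops being hot when a - t = b + t, i.e. at t = (a - b)/2. So the temperature of a switch is (a - b)/2.
Temperature = (Left option - Right option) / 2
= (32 - (18)) / 2
= 14 / 2
= 7

7


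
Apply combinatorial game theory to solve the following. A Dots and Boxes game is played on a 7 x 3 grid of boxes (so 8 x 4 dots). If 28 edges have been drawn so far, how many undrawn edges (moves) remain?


Grid: 7 x 3 boxes, i.e. 8 rows and 4 columns of dots.
Horizontal edges: (rows + 1) * cols = 8 * 3 = 24
Vertical edges: rows * (cols + 1) = 7 * 4 = 28
Total edges: 24 + 28 = 52
Edges drawn: 28
Remaining: 52 - 28 = 24

24


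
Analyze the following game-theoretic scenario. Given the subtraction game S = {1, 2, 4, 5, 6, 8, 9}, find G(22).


The subtraction set is S = {1, 2, 4, 5, 6, 8, 9}.
G(k) = mex{ G(k - s) : s in S, s <= k }. We compute iteratively: G(0) = 0.
G(1) = mex({0}) = 1
G(2) = mex({0, 1}) = 2
G(3) = mex({1, 2}) = 0
G(4) = mex({0, 2}) = 1
G(5) = mex({0, 1}) = 2
G(6) = mex({0, 1, 2}) = 3
G(7) = mex({0, 1, 2, 3}) = 4
G(8) = mex({0, 1, 2, 3, 4}) = 5
G(9) = mex({0, 1, 2, 4, 5}) = 3
G(10) = mex({1, 2, 3, 5}) = 0
G(11) = mex({0, 2, 3, 4}) = 1
G(12) = mex({0, 1, 3, 4, 5}) = 2
G(13) = mex({1, 2, 3, 4, 5}) = 0
G(14) = mex({0, 2, 3, 5}) = 1
G(15) = mex({0, 1, 3, 4}) = 2
G(16) = mex({0, 1, 2, 4, 5}) = 3
G(17) = mex({0, 1, 2, 3, 5}) = 4
G(18) = mex({0, 1, 2, 3, 4}) = 5
Observe that G(10)..G(18) = 0, 1, 2, 0, 1, 2, 3, 4, 5 repeats G(0)..G(8) = 0, 1, 2, 0, 1, 2, 3, 4, 5.
For k >= max(S) = 9, G(k) is determined by the previous 9 values G(k-9)..G(k-1); a window of 9 consecutive values has recurred shifted by 10, so by induction G(k + 10) = G(k) for all k >= 0: the sequence is periodic from the start with period 10.
One period: G(0..9) = 0, 1, 2, 0, 1, 2, 3, 4, 5, 3.
22 mod 10 = 2, so G(22) = G(2) = 2.

2


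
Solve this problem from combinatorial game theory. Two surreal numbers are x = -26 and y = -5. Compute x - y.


x = -26, y = -5
x - y = -26 - -5 = -21

-21


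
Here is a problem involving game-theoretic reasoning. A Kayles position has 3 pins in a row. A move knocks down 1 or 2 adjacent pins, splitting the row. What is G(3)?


Kayles: a move removes 1 or 2 adjacent pins from a contiguous row.
Removing pins from a row of k leaves two independent rows (a, b) with a + b = k - 1 (one pin) or a + b = k - 2 (two pins); an end removal gives a = 0.
By Sprague-Grundy, G(k) = mex{ G(a) XOR G(b) } over all these splits. G(0) = 0.
G(1): splits (0,0):0^0=0 -> mex({0}) = 1
G(2): splits (0,1):0^1=1 (0,0):0^0=0 -> mex({0, 1}) = 2
G(3): splits (0,2):0^2=2 (1,1):1^1=0 (0,1):0^1=1 -> mex({0, 1, 2}) = 3
Therefore G(3) = 3.

3


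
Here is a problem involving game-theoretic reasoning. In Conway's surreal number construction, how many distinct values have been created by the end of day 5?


Day 0: {|} = 0 is born. Count = 1.
Day n: the number of surreal numbers born by day n is 2^(n+1) - 1.
By day 0: 2^1 - 1 = 1
By day 1: 2^2 - 1 = 3
By day 2: 2^3 - 1 = 7
By day 3: 2^4 - 1 = 15
By day 4: 2^5 - 1 = 31
By day 5: 2^6 - 1 = 63
By day 5: 63 surreal numbers.

63


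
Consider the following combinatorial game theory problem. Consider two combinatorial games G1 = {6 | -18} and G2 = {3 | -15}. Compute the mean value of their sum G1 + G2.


G1 = {6 | -18}, G2 = {3 | -15}
Each is a switch {a | b} with numbers a > b; its mean value is (a + b)/2, and mean value is additive over game sums: m(G1 + G2) = m(G1) + m(G2).
Mean of G1 = (6 + (-18))/2 = -12/2 = -6
Mean of G2 = (3 + (-15))/2 = -12/2 = -6
Mean of G1 + G2 = -6 + -6 = -12

-12


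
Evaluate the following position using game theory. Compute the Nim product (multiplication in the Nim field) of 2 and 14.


Nim multiplication is bilinear over XOR: (u XOR v) * w = (u*w) XOR (v*w).
So we split each operand into its bit components and XOR the pairwise Nim products.
2 = 2 (as XOR of powers of 2).
14 = 2 + 4 + 8 (as XOR of powers of 2).
Using the standard Nim-product table on single bits:
  2*2 = 3,   2*4 = 8,   2*8 = 12,
  4*4 = 6,   4*8 = 11,  8*8 = 13,
and  1*x = x (identity), k*l = l*k (commutative).
Pairwise Nim products:
  2 * 2 = 3
  2 * 4 = 8
  2 * 8 = 12
XOR them: 3 XOR 8 XOR 12 = 7.
Result: 2 * 14 = 7 (in Nim).

7


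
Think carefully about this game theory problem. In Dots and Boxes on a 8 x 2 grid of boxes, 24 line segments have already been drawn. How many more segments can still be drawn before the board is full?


Grid: 8 x 2 boxes, i.e. 9 rows and 3 columns of dots.
Horizontal edges: (rows + 1) * cols = 9 * 2 = 18
Vertical edges: rows * (cols + 1) = 8 * 3 = 24
Total edges: 18 + 24 = 42
Edges drawn: 24
Remaining: 42 - 24 = 18

18


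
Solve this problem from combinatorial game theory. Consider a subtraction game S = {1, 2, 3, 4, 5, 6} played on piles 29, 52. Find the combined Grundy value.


Subtraction set: {1, 2, 3, 4, 5, 6}
For this subtraction set, G(n) = n mod 7 (period = max + 1 = 7).
Pile 1 (size 29): G(29) = 29 mod 7 = 1
Pile 2 (size 52): G(52) = 52 mod 7 = 3
Total Grundy value = XOR of all: 1 XOR 3 = 2

2


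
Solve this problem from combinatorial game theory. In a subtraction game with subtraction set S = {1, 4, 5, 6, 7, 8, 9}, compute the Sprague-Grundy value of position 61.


The subtraction set is S = {1, 4, 5, 6, 7, 8, 9}.
G(k) = mex{ G(k - s) : s in S, s <= k }. We compute iteratively: G(0) = 0.
G(1) = mex({0}) = 1
G(2) = mex({1}) = 0
G(3) = mex({0}) = 1
G(4) = mex({0, 1}) = 2
G(5) = mex({0, 1, 2}) = 3
G(6) = mex({0, 1, 3}) = 2
G(7) = mex({0, 1, 2}) = 3
G(8) = mex({0, 1, 2, 3}) = 4
G(9) = mex({0, 1, 2, 3, 4}) = 5
G(10) = mex({0, 1, 2, 3, 5}) = 4
G(11) = mex({0, 1, 2, 3, 4}) = 5
G(12) = mex({1, 2, 3, 4, 5}) = 0
G(13) = mex({0, 2, 3, 4, 5}) = 1
G(14) = mex({1, 2, 3, 4, 5}) = 0
G(15) = mex({0, 2, 3, 4, 5}) = 1
G(16) = mex({0, 1, 3, 4, 5}) = 2
G(17) = mex({0, 1, 2, 4, 5}) = 3
G(18) = mex({0, 1, 3, 4, 5}) = 2
G(19) = mex({0, 1, 2, 4, 5}) = 3
G(20) = mex({0, 1, 2, 3, 5}) = 4
Observe that G(12)..G(20) = 0, 1, 0, 1, 2, 3, 2, 3, 4 repeats G(0)..G(8) = 0, 1, 0, 1, 2, 3, 2, 3, 4.
For k >= max(S) = 9, G(k) is determined by the previous 9 values G(k-9)..G(k-1); a window of 9 consecutive values has recurred shifted by 12, so by induction G(k + 12) = G(k) for all k >= 0: the sequence is periodic from the start with period 12.
One period: G(0..11) = 0, 1, 0, 1, 2, 3, 2, 3, 4, 5, 4, 5.
61 mod 12 = 1, so G(61) = G(1) = 1.

1


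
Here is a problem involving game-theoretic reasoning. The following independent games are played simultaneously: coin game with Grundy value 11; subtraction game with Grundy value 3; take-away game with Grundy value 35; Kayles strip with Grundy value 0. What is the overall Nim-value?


By the Sprague-Grundy theorem, the Grundy value of a sum of games is the XOR of individual Grundy values.
coin game: Grundy value = 11. Running XOR: 0 XOR 11 = 11
subtraction game: Grundy value = 3. Running XOR: 11 XOR 3 = 8
take-away game: Grundy value = 35. Running XOR: 8 XOR 35 = 43
Kayles strip: Grundy value = 0. Running XOR: 43 XOR 0 = 43
The combined Grundy value is 43.

43


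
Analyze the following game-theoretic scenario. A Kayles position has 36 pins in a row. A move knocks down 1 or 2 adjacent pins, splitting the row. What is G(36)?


Kayles: a move removes 1 or 2 adjacent pins from a contiguous row.
Removing pins from a row of k leaves two independent rows (a, b) with a + b = k - 1 (one pin) or a + b = k - 2 (two pins); an end removal gives a = 0.
By Sprague-Grundy, G(k) = mex{ G(a) XOR G(b) } over all these splits. G(0) = 0.
G(1): splits (0,0):0^0=0 -> mex({0}) = 1
G(2): splits (0,1):0^1=1 (0,0):0^0=0 -> mex({0, 1}) = 2
G(3): splits (0,2):0^2=2 (1,1):1^1=0 (0,1):0^1=1 -> mex({0, 1, 2}) = 3
G(4): splits (0,3):0^3=3 (1,2):1^2=3 (0,2):0^2=2 (1,1):1^1=0 -> mex({0, 2, 3}) = 1
G(5): splits (0,4):0^1=1 (1,3):1^3=2 (2,2):2^2=0 (0,3):0^3=3 (1,2):1^2=3 -> mex({0, 1, 2, 3}) = 4
G(6) = mex({0, 1, 2, 4}) = 3
G(7) = mex({0, 1, 3, 4, 5}) = 2
G(8) = mex({0, 2, 3, 5, 6}) = 1
G(9) = mex({0, 1, 2, 3, 6, 7}) = 4
G(10) = mex({0, 1, 3, 4, 5, 7}) = 2
G(11) = mex({0, 1, 2, 3, 4, 5}) = 6
G(12) = mex({0, 1, 2, 3, 5, 6, 7}) = 4
G(13) = mex({0, 2, 3, 4, 6, 7}) = 1
G(14) = mex({0, 1, 4, 5, 6, 7}) = 2
G(15) = mex({0, 1, 2, 3, 4, 5, 6}) = 7
G(16) = mex({0, 2, 3, 5, 6, 7}) = 1
G(17) = mex({0, 1, 2, 3, 5, 6, 7}) = 4
G(18) = mex({0, 1, 2, 4, 5, 6}) = 3
G(19) = mex({0, 1, 3, 4, 5, 7}) = 2
G(20) = mex({0, 2, 3, 4, 5, 6, 7}) = 1
G(21) = mex({0, 1, 2, 3, 5, 6, 7}) = 4
G(22) = mex({0, 1, 2, 3, 4, 5, 7}) = 6
G(23) = mex({0, 1, 2, 3, 4, 5, 6}) = 7
G(24) = mex({0, 1, 2, 3, 5, 6, 7}) = 4
G(25) = mex({0, 2, 3, 4, 6, 7}) = 1
G(26) = mex({0, 1, 3, 4, 5, 6, 7}) = 2
G(27) = mex({0, 1, 2, 3, 4, 5, 6, 7}) = 8
G(28) = mex({0, 1, 2, 3, 4, 6, 7, 8}) = 5
G(29) = mex({0, 1, 2, 3, 5, 6, 7, 8, 9}) = 4
G(30) = mex({0, 1, 2, 3, 4, 5, 6, 9, 10}) = 7
G(31) = mex({0, 1, 3, 4, 5, 7, 10, 11}) = 2
G(32) = mex({0, 2, 3, 4, 5, 6, 7, 9, 11}) = 1
G(33) = mex({0, 1, 2, 3, 4, 5, 6, 7, 9, 12}) = 8
G(34) = mex({0, 1, 2, 3, 4, 5, 7, 8, 11, 12}) = 6
G(35) = mex({0, 1, 2, 3, 4, 5, 6, 8, 9, 10, 11}) = 7
G(36) = mex({0, 1, 2, 3, 5, 6, 7, 9, 10}) = 4
Therefore G(36) = 4.

4


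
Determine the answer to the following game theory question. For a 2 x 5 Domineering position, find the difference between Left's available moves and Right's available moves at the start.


Board is 2 x 5 (rows x cols).
Left (vertical) placements: (rows-1) * cols = 1 * 5 = 5
Right (horizontal) placements: rows * (cols-1) = 2 * 4 = 8
Advantage = Left - Right = 5 - 8 = -3

-3


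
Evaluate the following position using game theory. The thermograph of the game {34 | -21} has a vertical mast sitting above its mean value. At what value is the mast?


Game = {34 | -21}, a switch {a | b} with numbers a > b.
Its thermograph has left wall a - t and right wall b + t, which meet at t = (a - b)/2, where both equal (a + b)/2. So the mast (mean value) is at (a + b)/2.
Mean = (34 + (-21))/2 = 13/2 = 13/2

13/2
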